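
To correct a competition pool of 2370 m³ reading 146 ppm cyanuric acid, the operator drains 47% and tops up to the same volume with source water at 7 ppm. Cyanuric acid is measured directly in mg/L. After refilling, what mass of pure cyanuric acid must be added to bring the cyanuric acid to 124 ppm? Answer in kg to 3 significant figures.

103 kg

Volume: 2370 m³ = 2,370,000 L.
After draining 47% and refilling: 146 × 0.53 + 7 × 0.47 = 80.67 ppm.
Deficit to target: 124 − 80.67 = 43.33 mg/L.
Mass: 43.33 mg/L × 2,370,000 L = 102,700 g cyanuric acid.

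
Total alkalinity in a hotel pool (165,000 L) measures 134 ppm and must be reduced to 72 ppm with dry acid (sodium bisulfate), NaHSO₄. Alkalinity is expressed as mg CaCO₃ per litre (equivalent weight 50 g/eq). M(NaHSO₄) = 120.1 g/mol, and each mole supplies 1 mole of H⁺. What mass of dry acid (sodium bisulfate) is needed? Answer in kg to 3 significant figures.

Alkalinity to neutralize: (134 − 72) = 62 mg/L as CaCO₃ × 165,000 L = 10,230 g as CaCO₃.
Equivalents of H⁺ required: 10,230 ÷ 50 g/eq = 204.6 eq = 204.6 mol NaHSO₄.
Mass of NaHSO₄: 204.6 × 120.1 = 24,570 g.

24.6 kg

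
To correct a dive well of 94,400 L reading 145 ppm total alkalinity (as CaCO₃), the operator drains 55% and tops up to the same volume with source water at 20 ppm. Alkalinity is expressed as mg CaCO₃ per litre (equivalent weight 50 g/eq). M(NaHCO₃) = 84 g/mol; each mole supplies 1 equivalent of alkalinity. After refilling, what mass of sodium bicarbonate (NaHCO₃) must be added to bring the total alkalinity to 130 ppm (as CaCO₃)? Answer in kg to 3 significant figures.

8.52 kg

After draining 55% and refilling: 145 × 0.45 + 20 × 0.55 = 76.25 ppm.
Deficit to target: 130 − 76.25 = 53.75 mg/L.
As CaCO₃: 53.75 mg/L × 94,400 L = 5074 g; ÷ 50 g/eq ÷ 1 = 101.5 mol NaHCO₃.
Mass: 101.5 × 84 = 8524 g.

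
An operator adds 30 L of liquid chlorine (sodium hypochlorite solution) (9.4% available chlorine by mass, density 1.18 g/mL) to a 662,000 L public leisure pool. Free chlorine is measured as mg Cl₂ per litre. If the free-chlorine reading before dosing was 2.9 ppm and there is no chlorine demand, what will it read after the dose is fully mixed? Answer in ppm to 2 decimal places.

Mass of solution: 30 L × 1000 mL/L × 1.18 g/mL = 35,400 g.
Available chlorine delivered: 35,400 g × 0.094 = 3328 g as Cl₂.
Concentration rise: 3328 g / 662,000 L = 5.027 mg/L = 5.03 ppm.
Final FC: 2.9 + 5.03 = 7.93 ppm.

7.93 ppm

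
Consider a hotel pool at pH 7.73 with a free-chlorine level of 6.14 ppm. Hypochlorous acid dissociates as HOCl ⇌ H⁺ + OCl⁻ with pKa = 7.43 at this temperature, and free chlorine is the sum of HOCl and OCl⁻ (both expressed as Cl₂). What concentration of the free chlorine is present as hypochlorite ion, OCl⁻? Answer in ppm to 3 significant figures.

4.09 ppm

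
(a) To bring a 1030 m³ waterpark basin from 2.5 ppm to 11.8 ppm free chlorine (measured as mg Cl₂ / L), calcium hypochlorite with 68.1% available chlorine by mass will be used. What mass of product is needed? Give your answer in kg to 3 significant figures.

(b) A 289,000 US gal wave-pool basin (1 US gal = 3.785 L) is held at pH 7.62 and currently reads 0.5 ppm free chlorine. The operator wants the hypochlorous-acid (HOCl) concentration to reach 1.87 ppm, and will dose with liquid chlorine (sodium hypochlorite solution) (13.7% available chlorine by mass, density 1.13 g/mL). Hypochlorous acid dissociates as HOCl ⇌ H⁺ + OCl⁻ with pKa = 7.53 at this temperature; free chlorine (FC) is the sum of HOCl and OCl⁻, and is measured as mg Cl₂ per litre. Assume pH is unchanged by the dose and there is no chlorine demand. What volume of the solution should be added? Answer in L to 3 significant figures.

(a) 14.1 kg; (b) 25.9 L

(a) Volume: 1030 m³ = 1,030,000 L.
(a) Chlorine deficit: 11.8 − 2.5 = 9.3 ppm = 9.3 mg/L as Cl₂.
(a) Cl₂ equivalent needed: 9.3 mg/L × 1,030,000 L = 9,579,000 mg = 9579 g.
(a) Product at 68.1% available chlorine: 9579 / 0.681 = 14,070 g.

(b) Volume: 289,000 US gal × 3.785 L/gal = 1,093,865 L.
(b) [OCl⁻]/[HOCl] = 10^(pH − pKa) = 10^(7.62 − 7.53) = 1.23; fraction as HOCl = 1/(1 + 1.23) = 0.4484.
(b) Free chlorine required for 1.87 ppm HOCl: 1.87 / 0.4484 = 4.171 ppm.
(b) FC to add: 4.171 − 0.5 = 3.671 mg/L as Cl₂.
(b) Cl₂ equivalent: 3.671 mg/L × 1,093,865 L = 4015 g.
(b) Product at 13.7% available Cl: 4015 / 0.137 = 29,310 g.
(b) Volume: 29,310 g ÷ 1.13 g/mL = 25,940 mL.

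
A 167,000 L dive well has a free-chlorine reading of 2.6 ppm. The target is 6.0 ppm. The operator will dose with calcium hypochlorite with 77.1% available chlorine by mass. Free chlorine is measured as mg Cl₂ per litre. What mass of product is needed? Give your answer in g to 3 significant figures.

736 g

Chlorine deficit: 6.0 − 2.6 = 3.4 ppm = 3.4 mg/L as Cl₂.
Cl₂ equivalent needed: 3.4 mg/L × 167,000 L = 567,800 mg = 567.8 g.
Product at 77.1% available chlorine: 567.8 / 0.771 = 736.4 g.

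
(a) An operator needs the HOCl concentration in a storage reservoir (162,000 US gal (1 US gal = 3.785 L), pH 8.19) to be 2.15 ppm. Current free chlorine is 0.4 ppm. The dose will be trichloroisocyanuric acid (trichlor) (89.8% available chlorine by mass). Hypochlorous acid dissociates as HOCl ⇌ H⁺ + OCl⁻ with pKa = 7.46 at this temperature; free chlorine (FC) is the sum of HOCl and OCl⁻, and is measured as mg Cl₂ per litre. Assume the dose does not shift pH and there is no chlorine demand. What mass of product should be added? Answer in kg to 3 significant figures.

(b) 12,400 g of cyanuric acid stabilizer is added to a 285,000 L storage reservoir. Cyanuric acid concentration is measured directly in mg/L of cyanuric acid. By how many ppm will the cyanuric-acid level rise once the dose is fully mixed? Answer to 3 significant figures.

(a) 9.08 kg; (b) 43.5 ppm

(a) Volume: 162,000 US gal × 3.785 L/gal = 613,170 L.
(a) [OCl⁻]/[HOCl] = 10^(pH − pKa) = 10^(8.19 − 7.46) = 5.37; fraction as HOCl = 1/(1 + 5.37) = 0.157.
(a) Free chlorine required for 2.15 ppm HOCl: 2.15 / 0.157 = 13.7 ppm.
(a) FC to add: 13.7 − 0.4 = 13.3 mg/L as Cl₂.
(a) Cl₂ equivalent: 13.3 mg/L × 613,170 L = 8153 g.
(a) Product at 89.8% available Cl: 8153 / 0.898 = 9079 g.

(b) Rise: 12,400 g / 285,000 L × 1000 = 43.51 mg/L.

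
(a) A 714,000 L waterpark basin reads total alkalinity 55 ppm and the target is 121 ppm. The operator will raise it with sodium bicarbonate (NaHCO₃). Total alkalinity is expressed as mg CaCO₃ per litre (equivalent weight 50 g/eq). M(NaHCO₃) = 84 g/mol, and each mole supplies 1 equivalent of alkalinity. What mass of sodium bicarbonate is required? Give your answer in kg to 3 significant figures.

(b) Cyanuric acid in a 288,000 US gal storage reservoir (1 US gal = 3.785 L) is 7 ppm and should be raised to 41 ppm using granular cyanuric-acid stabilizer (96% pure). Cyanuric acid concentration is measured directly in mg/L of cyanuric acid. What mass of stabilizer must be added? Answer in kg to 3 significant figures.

(a) Alkalinity to add: (121 − 55) = 66 mg/L as CaCO₃ × 714,000 L = 47,120 g as CaCO₃.
(a) Equivalents: 47,120 g ÷ 50 g/eq = 942.5 eq.
(a) NaHCO₃ supplies 1 eq per mole → 942.5 mol.
(a) Mass: 942.5 mol × 84 g/mol = 79,170 g.

(b) Volume: 288,000 US gal × 3.785 L/gal = 1,090,080 L.
(b) CYA to add: (41 − 7) = 34 mg/L × 1,090,080 L = 37,060 g cyanuric acid.
(b) At 96% purity: 37,060 / 0.96 = 38,610 g product.

(a) 79.2 kg; (b) 38.6 kg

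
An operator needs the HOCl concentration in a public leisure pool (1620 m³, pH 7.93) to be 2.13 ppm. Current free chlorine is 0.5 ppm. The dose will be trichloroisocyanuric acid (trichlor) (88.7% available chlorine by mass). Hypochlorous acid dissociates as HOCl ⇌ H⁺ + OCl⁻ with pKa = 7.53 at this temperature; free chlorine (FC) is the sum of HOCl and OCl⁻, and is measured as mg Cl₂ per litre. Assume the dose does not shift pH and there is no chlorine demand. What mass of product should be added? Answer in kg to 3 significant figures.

Volume: 1620 m³ = 1,620,000 L.
[OCl⁻]/[HOCl] = 10^(pH − pKa) = 10^(7.93 − 7.53) = 2.512; fraction as HOCl = 1/(1 + 2.512) = 0.2847.
Free chlorine required for 2.13 ppm HOCl: 2.13 / 0.2847 = 7.48 ppm.
FC to add: 7.48 − 0.5 = 6.98 mg/L as Cl₂.
Cl₂ equivalent: 6.98 mg/L × 1,620,000 L = 11,310 g.
Product at 88.7% available Cl: 11,310 / 0.887 = 12,750 g.

12.7 kg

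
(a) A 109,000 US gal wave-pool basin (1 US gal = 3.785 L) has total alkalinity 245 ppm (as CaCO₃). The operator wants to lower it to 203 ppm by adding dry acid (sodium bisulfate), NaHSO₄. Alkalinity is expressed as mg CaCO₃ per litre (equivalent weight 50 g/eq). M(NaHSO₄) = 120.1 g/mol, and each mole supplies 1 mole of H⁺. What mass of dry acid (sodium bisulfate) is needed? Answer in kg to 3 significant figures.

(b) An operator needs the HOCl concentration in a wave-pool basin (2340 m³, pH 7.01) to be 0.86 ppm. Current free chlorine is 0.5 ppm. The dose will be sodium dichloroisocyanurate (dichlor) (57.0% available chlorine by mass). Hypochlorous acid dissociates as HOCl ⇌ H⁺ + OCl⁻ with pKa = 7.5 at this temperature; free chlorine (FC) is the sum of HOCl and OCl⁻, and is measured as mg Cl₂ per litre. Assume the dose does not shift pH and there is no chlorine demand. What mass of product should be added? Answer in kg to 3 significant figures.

(a) 41.6 kg; (b) 2.62 kg

(a) Volume: 109,000 US gal × 3.785 L/gal = 412,565 L.
(a) Alkalinity to neutralize: (245 − 203) = 42 mg/L as CaCO₃ × 412,565 L = 17,330 g as CaCO₃.
(a) Equivalents of H⁺ required: 17,330 ÷ 50 g/eq = 346.6 eq = 346.6 mol NaHSO₄.
(a) Mass of NaHSO₄: 346.6 × 120.1 = 41,620 g.

(b) Volume: 2340 m³ = 2,340,000 L.
(b) [OCl⁻]/[HOCl] = 10^(pH − pKa) = 10^(7.01 − 7.5) = 0.3236; fraction as HOCl = 1/(1 + 0.3236) = 0.7555.
(b) Free chlorine required for 0.86 ppm HOCl: 0.86 / 0.7555 = 1.138 ppm.
(b) FC to add: 1.138 − 0.5 = 0.6383 mg/L as Cl₂.
(b) Cl₂ equivalent: 0.6383 mg/L × 2,340,000 L = 1494 g.
(b) Product at 57.0% available Cl: 1494 / 0.57 = 2620 g.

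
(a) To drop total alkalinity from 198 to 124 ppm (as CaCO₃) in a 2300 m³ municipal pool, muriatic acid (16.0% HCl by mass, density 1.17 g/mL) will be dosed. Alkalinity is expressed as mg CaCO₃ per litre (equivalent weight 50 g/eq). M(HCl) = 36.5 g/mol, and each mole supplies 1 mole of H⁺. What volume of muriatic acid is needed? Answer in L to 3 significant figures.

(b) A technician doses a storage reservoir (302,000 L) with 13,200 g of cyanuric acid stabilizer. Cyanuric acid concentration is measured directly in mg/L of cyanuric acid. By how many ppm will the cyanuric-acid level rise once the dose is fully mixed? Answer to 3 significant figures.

(a) 664 L; (b) 43.7 ppm

(a) Volume: 2300 m³ = 2,300,000 L.
(a) Alkalinity to neutralize: (198 − 124) = 74 mg/L as CaCO₃ × 2,300,000 L = 170,200 g as CaCO₃.
(a) Equivalents of H⁺ required: 170,200 ÷ 50 g/eq = 3404 eq = 3404 mol HCl.
(a) Mass of HCl: 3404 × 36.5 = 124,200 g.
(a) Mass of 16.0% solution: 124,200 / 0.16 = 776,500 g.
(a) Volume: 776,500 g ÷ 1.17 g/mL = 663,700 mL.

(b) Rise: 13,200 g / 302,000 L × 1000 = 43.71 mg/L.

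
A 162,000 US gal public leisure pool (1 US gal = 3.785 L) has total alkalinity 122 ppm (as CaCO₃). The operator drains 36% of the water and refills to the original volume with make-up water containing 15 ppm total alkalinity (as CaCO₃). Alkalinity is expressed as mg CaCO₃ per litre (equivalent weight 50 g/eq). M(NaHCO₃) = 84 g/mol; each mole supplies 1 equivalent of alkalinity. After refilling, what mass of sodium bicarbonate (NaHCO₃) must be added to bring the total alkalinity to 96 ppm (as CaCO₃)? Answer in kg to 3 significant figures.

12.9 kg

Volume: 162,000 US gal × 3.785 L/gal = 613,170 L.
After draining 36% and refilling: 122 × 0.64 + 15 × 0.36 = 83.48 ppm.
Deficit to target: 96 − 83.48 = 12.52 mg/L.
As CaCO₃: 12.52 mg/L × 613,170 L = 7677 g; ÷ 50 g/eq ÷ 1 = 153.5 mol NaHCO₃.
Mass: 153.5 × 84 = 12,900 g.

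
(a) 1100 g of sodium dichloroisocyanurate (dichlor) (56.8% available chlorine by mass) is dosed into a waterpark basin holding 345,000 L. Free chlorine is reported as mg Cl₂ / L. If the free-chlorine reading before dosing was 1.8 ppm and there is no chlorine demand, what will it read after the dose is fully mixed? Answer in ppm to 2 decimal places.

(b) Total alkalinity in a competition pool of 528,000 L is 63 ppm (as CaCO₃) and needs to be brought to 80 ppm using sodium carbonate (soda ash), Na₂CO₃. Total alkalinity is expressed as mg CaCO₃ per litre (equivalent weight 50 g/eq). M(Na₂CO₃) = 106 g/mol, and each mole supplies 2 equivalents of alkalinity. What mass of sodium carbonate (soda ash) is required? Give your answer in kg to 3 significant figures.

(a) Available chlorine delivered: 1100 g × 0.568 = 624.8 g as Cl₂.
(a) Concentration rise: 624.8 g / 345,000 L = 1.811 mg/L = 1.81 ppm.
(a) Final FC: 1.8 + 1.81 = 3.61 ppm.

(b) Alkalinity to add: (80 − 63) = 17 mg/L as CaCO₃ × 528,000 L = 8976 g as CaCO₃.
(b) Equivalents: 8976 g ÷ 50 g/eq = 179.5 eq.
(b) Each mole of Na₂CO₃ supplies 2 eq, so 179.5 / 2 = 89.76 mol.
(b) Mass: 89.76 mol × 106 g/mol = 9515 g.

(a) 3.61 ppm; (b) 9.51 kg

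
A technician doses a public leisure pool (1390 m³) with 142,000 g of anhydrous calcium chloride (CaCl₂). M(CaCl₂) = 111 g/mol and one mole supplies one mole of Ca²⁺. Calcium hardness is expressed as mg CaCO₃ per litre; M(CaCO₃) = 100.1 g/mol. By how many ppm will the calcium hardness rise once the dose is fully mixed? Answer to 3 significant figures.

Volume: 1390 m³ = 1,390,000 L.
Moles of Ca²⁺: 142,000 g ÷ 111 g/mol = 1279 mol.
As CaCO₃: 1279 mol × 100.1 g/mol = 128,100 g.
Rise: 128,100 g / 1,390,000 L × 1000 = 92.13 mg/L.

92.1 ppm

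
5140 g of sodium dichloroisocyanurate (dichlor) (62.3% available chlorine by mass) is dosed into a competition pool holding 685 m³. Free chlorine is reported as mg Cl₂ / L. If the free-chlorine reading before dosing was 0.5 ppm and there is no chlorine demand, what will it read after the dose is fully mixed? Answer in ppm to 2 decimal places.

5.17 ppm

Volume: 685 m³ = 685,000 L.
Available chlorine delivered: 5140 g × 0.623 = 3202 g as Cl₂.
Concentration rise: 3202 g / 685,000 L = 4.675 mg/L = 4.67 ppm.
Final FC: 0.5 + 4.67 = 5.17 ppm.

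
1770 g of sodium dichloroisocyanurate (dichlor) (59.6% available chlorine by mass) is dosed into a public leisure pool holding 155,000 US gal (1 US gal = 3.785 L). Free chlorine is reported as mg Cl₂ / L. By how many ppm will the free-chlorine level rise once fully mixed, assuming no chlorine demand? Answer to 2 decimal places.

1.80 ppm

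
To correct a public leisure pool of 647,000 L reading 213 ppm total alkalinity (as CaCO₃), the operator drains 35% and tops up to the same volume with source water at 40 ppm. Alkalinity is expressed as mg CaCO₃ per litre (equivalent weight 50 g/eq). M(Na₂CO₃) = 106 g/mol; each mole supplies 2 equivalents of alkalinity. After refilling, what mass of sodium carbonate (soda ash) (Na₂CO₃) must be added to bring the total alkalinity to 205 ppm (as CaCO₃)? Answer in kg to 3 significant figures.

After draining 35% and refilling: 213 × 0.65 + 40 × 0.35 = 152.45 ppm.
Deficit to target: 205 − 152.45 = 52.55 mg/L.
As CaCO₃: 52.55 mg/L × 647,000 L = 34,000 g; ÷ 50 g/eq ÷ 2 = 340 mol Na₂CO₃.
Mass: 340 × 106 = 36,040 g.

36.0 kg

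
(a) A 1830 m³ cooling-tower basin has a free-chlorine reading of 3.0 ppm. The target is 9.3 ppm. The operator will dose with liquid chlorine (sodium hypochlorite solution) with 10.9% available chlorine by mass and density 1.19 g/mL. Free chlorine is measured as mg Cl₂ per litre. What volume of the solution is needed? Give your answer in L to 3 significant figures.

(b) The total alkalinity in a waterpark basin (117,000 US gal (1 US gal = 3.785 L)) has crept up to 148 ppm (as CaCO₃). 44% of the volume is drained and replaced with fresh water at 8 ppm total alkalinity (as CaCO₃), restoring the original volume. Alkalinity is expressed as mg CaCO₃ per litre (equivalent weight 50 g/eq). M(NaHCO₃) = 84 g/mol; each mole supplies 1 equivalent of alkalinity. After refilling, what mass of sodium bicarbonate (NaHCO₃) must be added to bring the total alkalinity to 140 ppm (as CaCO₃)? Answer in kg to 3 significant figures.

(a) Volume: 1830 m³ = 1,830,000 L.
(a) Chlorine deficit: 9.3 − 3.0 = 6.3 ppm = 6.3 mg/L as Cl₂.
(a) Cl₂ equivalent needed: 6.3 mg/L × 1,830,000 L = 11,530,000 mg = 11,530 g.
(a) Product at 10.9% available chlorine: 11,530 / 0.109 = 105,800 g.
(a) Volume at density 1.19 g/mL: 105,800 g ÷ 1.19 g/mL = 88,880 mL.

(b) Volume: 117,000 US gal × 3.785 L/gal = 442,845 L.
(b) After draining 44% and refilling: 148 × 0.56 + 8 × 0.44 = 86.4 ppm.
(b) Deficit to target: 140 − 86.4 = 53.6 mg/L.
(b) As CaCO₃: 53.6 mg/L × 442,845 L = 23,740 g; ÷ 50 g/eq ÷ 1 = 474.7 mol NaHCO₃.
(b) Mass: 474.7 × 84 = 39,880 g.

(a) 88.9 L; (b) 39.9 kg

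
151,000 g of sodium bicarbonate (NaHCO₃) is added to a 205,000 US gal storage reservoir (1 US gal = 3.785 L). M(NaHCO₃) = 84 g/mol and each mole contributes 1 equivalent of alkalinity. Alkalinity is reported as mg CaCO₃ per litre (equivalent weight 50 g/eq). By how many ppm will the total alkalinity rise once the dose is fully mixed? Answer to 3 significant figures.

Volume: 205,000 US gal × 3.785 L/gal = 775,925 L.
Moles of NaHCO₃: 151,000 g ÷ 84 g/mol = 1798 mol → 1798 eq of alkalinity.
As CaCO₃: 1798 eq × 50 g/eq = 89,880 g.
Rise: 89,880 g / 775,925 L × 1000 = 115.8 mg/L.

116 ppm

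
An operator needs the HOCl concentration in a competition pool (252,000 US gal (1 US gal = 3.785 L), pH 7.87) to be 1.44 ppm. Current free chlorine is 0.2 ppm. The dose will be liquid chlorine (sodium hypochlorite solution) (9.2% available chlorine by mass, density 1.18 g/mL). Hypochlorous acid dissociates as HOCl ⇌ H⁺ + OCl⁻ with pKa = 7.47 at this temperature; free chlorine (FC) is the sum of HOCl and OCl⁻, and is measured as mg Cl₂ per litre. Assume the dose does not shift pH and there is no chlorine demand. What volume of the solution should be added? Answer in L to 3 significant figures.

42.7 L

Volume: 252,000 US gal × 3.785 L/gal = 953,820 L.
[OCl⁻]/[HOCl] = 10^(pH − pKa) = 10^(7.87 − 7.47) = 2.512; fraction as HOCl = 1/(1 + 2.512) = 0.2847.
Free chlorine required for 1.44 ppm HOCl: 1.44 / 0.2847 = 5.057 ppm.
FC to add: 5.057 − 0.2 = 4.857 mg/L as Cl₂.
Cl₂ equivalent: 4.857 mg/L × 953,820 L = 4633 g.
Product at 9.2% available Cl: 4633 / 0.092 = 50,360 g.
Volume: 50,360 g ÷ 1.18 g/mL = 42,680 mL.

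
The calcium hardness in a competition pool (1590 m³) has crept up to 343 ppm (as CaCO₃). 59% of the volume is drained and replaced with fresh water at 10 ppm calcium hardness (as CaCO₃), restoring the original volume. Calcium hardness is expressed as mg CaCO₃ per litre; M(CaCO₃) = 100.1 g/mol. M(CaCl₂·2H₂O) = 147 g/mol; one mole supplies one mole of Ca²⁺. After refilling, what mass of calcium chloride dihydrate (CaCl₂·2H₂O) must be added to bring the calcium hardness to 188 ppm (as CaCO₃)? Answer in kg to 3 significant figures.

96.8 kg

Volume: 1590 m³ = 1,590,000 L.
After draining 59% and refilling: 343 × 0.41 + 10 × 0.59 = 146.53 ppm.
Deficit to target: 188 − 146.53 = 41.47 mg/L.
As CaCO₃: 41.47 mg/L × 1,590,000 L = 65,940 g; ÷ 100.1 = 658.7 mol Ca²⁺.
Mass: 658.7 × 147 = 96,830 g.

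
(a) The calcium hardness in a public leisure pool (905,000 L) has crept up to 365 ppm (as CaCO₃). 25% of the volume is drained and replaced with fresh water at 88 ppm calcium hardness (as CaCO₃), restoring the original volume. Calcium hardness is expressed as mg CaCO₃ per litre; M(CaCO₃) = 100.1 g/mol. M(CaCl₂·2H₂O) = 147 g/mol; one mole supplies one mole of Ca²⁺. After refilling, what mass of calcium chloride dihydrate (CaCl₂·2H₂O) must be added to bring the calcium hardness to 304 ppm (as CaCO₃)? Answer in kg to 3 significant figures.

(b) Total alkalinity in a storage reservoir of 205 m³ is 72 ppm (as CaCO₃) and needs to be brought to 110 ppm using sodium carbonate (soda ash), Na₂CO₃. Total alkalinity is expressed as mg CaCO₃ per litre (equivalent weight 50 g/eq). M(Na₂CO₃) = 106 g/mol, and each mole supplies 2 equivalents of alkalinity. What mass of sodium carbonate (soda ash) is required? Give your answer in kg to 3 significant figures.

(a) 11.0 kg; (b) 8.26 kg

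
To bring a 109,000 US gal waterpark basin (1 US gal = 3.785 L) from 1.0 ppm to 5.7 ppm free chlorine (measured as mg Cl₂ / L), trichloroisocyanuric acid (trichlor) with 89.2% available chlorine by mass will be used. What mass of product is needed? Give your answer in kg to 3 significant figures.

Volume: 109,000 US gal × 3.785 L/gal = 412,565 L.
Chlorine deficit: 5.7 − 1.0 = 4.7 ppm = 4.7 mg/L as Cl₂.
Cl₂ equivalent needed: 4.7 mg/L × 412,565 L = 1,939,000 mg = 1939 g.
Product at 89.2% available chlorine: 1939 / 0.892 = 2174 g.

2.17 kg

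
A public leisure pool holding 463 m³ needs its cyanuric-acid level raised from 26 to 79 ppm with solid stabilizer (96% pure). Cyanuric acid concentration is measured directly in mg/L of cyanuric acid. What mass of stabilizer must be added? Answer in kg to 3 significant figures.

Volume: 463 m³ = 463,000 L.
CYA to add: (79 − 26) = 53 mg/L × 463,000 L = 24,540 g cyanuric acid.
At 96% purity: 24,540 / 0.96 = 25,560 g product.

25.6 kg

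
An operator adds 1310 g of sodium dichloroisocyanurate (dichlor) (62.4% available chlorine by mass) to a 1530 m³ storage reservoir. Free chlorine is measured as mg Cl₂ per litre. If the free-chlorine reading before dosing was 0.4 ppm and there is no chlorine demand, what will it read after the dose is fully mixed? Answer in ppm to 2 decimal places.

0.93 ppm

Volume: 1530 m³ = 1,530,000 L.
Available chlorine delivered: 1310 g × 0.624 = 817.4 g as Cl₂.
Concentration rise: 817.4 g / 1,530,000 L = 0.5343 mg/L = 0.53 ppm.
Final FC: 0.4 + 0.53 = 0.93 ppm.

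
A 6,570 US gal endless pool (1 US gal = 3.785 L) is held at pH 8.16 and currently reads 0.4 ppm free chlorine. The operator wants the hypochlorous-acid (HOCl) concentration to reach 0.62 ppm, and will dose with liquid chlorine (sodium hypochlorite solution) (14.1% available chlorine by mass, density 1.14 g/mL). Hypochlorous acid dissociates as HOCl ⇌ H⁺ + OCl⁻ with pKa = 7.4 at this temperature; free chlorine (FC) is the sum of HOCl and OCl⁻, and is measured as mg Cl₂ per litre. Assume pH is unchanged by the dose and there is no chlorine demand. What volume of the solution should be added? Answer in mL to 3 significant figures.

Volume: 6,570 US gal × 3.785 L/gal = 24,867 L.
[OCl⁻]/[HOCl] = 10^(pH − pKa) = 10^(8.16 − 7.4) = 5.754; fraction as HOCl = 1/(1 + 5.754) = 0.1481.
Free chlorine required for 0.62 ppm HOCl: 0.62 / 0.1481 = 4.188 ppm.
FC to add: 4.188 − 0.4 = 3.788 mg/L as Cl₂.
Cl₂ equivalent: 3.788 mg/L × 24,867 L = 94.19 g.
Product at 14.1% available Cl: 94.19 / 0.141 = 668 g.
Volume: 668 g ÷ 1.14 g/mL = 586 mL.

586 mL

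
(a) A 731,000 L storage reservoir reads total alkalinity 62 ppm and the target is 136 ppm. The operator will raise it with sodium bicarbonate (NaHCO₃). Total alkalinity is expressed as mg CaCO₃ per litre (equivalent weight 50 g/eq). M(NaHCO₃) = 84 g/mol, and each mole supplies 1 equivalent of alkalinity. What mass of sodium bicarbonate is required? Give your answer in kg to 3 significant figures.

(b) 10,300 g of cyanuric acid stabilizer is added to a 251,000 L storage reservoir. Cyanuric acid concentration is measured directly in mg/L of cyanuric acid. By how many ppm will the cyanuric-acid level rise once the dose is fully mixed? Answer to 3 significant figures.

(a) Alkalinity to add: (136 − 62) = 74 mg/L as CaCO₃ × 731,000 L = 54,090 g as CaCO₃.
(a) Equivalents: 54,090 g ÷ 50 g/eq = 1082 eq.
(a) NaHCO₃ supplies 1 eq per mole → 1082 mol.
(a) Mass: 1082 mol × 84 g/mol = 90,880 g.

(b) Rise: 10,300 g / 251,000 L × 1000 = 41.04 mg/L.

(a) 90.9 kg; (b) 41.0 ppm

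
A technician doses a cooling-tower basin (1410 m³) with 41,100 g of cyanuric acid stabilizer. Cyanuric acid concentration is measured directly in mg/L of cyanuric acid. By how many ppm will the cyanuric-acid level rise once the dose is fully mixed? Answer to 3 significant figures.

29.1 ppm

Volume: 1410 m³ = 1,410,000 L.
Rise: 41,100 g / 1,410,000 L × 1000 = 29.15 mg/L.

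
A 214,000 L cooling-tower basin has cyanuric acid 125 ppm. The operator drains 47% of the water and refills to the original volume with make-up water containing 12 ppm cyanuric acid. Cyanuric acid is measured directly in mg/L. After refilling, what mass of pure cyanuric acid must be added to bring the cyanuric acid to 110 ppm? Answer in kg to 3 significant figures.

8.16 kg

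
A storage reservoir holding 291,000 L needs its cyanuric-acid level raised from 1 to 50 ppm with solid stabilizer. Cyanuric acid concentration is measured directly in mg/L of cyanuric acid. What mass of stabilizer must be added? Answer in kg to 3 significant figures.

CYA to add: (50 − 1) = 49 mg/L × 291,000 L = 14,260 g cyanuric acid.

14.3 kg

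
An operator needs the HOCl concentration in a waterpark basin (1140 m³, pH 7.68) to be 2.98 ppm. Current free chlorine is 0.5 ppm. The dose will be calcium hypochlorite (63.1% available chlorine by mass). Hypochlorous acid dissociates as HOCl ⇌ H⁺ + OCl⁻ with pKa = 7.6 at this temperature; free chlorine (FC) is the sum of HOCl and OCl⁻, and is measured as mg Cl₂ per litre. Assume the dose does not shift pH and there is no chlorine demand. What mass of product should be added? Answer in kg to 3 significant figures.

11.0 kg

Volume: 1140 m³ = 1,140,000 L.
[OCl⁻]/[HOCl] = 10^(pH − pKa) = 10^(7.68 − 7.6) = 1.202; fraction as HOCl = 1/(1 + 1.202) = 0.4541.
Free chlorine required for 2.98 ppm HOCl: 2.98 / 0.4541 = 6.563 ppm.
FC to add: 6.563 − 0.5 = 6.063 mg/L as Cl₂.
Cl₂ equivalent: 6.063 mg/L × 1,140,000 L = 6912 g.
Product at 63.1% available Cl: 6912 / 0.631 = 10,950 g.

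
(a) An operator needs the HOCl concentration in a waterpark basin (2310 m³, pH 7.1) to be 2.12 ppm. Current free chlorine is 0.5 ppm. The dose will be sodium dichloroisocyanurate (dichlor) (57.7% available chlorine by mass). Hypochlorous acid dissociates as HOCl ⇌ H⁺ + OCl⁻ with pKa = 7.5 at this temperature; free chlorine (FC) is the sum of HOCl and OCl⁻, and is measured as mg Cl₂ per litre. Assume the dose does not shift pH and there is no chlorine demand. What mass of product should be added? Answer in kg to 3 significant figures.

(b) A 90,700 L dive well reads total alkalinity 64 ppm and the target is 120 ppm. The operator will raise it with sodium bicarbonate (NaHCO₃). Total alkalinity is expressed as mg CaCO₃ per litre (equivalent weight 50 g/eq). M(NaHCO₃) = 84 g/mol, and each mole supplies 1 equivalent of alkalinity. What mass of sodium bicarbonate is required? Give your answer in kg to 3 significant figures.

(a) 9.86 kg; (b) 8.53 kg

(a) Volume: 2310 m³ = 2,310,000 L.
(a) [OCl⁻]/[HOCl] = 10^(pH − pKa) = 10^(7.1 − 7.5) = 0.3981; fraction as HOCl = 1/(1 + 0.3981) = 0.7153.
(a) Free chlorine required for 2.12 ppm HOCl: 2.12 / 0.7153 = 2.964 ppm.
(a) FC to add: 2.964 − 0.5 = 2.464 mg/L as Cl₂.
(a) Cl₂ equivalent: 2.464 mg/L × 2,310,000 L = 5692 g.
(a) Product at 57.7% available Cl: 5692 / 0.577 = 9864 g.

(b) Alkalinity to add: (120 − 64) = 56 mg/L as CaCO₃ × 90,700 L = 5079 g as CaCO₃.
(b) Equivalents: 5079 g ÷ 50 g/eq = 101.6 eq.
(b) NaHCO₃ supplies 1 eq per mole → 101.6 mol.
(b) Mass: 101.6 mol × 84 g/mol = 8533 g.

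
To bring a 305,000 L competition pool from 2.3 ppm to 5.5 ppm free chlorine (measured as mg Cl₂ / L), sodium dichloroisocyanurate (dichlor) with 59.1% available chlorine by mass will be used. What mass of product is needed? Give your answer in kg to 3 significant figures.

Chlorine deficit: 5.5 − 2.3 = 3.2 ppm = 3.2 mg/L as Cl₂.
Cl₂ equivalent needed: 3.2 mg/L × 305,000 L = 976,000 mg = 976 g.
Product at 59.1% available chlorine: 976 / 0.591 = 1651 g.

1.65 kg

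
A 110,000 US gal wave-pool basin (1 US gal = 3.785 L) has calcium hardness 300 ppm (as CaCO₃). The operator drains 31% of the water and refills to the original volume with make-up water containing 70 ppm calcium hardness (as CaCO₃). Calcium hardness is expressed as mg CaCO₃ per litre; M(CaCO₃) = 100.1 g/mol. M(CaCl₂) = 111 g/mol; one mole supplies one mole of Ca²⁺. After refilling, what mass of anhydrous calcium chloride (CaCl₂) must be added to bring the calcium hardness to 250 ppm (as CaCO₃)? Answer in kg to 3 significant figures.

Volume: 110,000 US gal × 3.785 L/gal = 416,350 L.
After draining 31% and refilling: 300 × 0.69 + 70 × 0.31 = 228.7 ppm.
Deficit to target: 250 − 228.7 = 21.3 mg/L.
As CaCO₃: 21.3 mg/L × 416,350 L = 8868 g; ÷ 100.1 = 88.59 mol Ca²⁺.
Mass: 88.59 × 111 = 9834 g.

9.83 kg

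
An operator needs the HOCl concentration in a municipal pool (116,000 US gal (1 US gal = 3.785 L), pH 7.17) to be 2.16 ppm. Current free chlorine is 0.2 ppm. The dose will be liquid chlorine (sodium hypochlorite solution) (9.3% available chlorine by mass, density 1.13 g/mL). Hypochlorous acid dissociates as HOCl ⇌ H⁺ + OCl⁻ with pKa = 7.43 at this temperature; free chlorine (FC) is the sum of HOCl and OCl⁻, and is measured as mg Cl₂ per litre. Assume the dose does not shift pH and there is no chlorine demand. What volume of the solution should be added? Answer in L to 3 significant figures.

Volume: 116,000 US gal × 3.785 L/gal = 439,060 L.
[OCl⁻]/[HOCl] = 10^(pH − pKa) = 10^(7.17 − 7.43) = 0.5495; fraction as HOCl = 1/(1 + 0.5495) = 0.6454.
Free chlorine required for 2.16 ppm HOCl: 2.16 / 0.6454 = 3.347 ppm.
FC to add: 3.347 − 0.2 = 3.147 mg/L as Cl₂.
Cl₂ equivalent: 3.147 mg/L × 439,060 L = 1382 g.
Product at 9.3% available Cl: 1382 / 0.093 = 14,860 g.
Volume: 14,860 g ÷ 1.13 g/mL = 13,150 mL.

13.1 L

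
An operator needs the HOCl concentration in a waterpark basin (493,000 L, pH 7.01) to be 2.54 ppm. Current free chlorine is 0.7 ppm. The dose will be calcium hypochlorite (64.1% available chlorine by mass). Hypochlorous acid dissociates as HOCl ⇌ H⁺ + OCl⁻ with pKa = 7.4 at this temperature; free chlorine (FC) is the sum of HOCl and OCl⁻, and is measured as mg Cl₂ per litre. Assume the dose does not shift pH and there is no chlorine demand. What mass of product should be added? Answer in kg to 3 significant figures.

[OCl⁻]/[HOCl] = 10^(pH − pKa) = 10^(7.01 − 7.4) = 0.4074; fraction as HOCl = 1/(1 + 0.4074) = 0.7105.
Free chlorine required for 2.54 ppm HOCl: 2.54 / 0.7105 = 3.575 ppm.
FC to add: 3.575 − 0.7 = 2.875 mg/L as Cl₂.
Cl₂ equivalent: 2.875 mg/L × 493,000 L = 1417 g.
Product at 64.1% available Cl: 1417 / 0.641 = 2211 g.

2.21 kg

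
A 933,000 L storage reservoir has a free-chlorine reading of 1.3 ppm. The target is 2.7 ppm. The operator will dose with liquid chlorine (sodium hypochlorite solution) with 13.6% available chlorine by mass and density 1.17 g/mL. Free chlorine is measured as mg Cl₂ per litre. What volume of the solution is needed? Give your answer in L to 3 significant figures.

Chlorine deficit: 2.7 − 1.3 = 1.4 ppm = 1.4 mg/L as Cl₂.
Cl₂ equivalent needed: 1.4 mg/L × 933,000 L = 1,306,000 mg = 1306 g.
Product at 13.6% available chlorine: 1306 / 0.136 = 9604 g.
Volume at density 1.17 g/mL: 9604 g ÷ 1.17 g/mL = 8209 mL.

8.21 L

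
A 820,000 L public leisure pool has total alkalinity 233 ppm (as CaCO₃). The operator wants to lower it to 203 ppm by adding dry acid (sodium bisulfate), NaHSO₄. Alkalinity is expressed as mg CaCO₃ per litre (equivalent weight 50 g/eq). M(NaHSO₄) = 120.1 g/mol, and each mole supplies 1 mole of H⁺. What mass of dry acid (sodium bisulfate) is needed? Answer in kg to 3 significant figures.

Alkalinity to neutralize: (233 − 203) = 30 mg/L as CaCO₃ × 820,000 L = 24,600 g as CaCO₃.
Equivalents of H⁺ required: 24,600 ÷ 50 g/eq = 492 eq = 492 mol NaHSO₄.
Mass of NaHSO₄: 492 × 120.1 = 59,090 g.

59.1 kg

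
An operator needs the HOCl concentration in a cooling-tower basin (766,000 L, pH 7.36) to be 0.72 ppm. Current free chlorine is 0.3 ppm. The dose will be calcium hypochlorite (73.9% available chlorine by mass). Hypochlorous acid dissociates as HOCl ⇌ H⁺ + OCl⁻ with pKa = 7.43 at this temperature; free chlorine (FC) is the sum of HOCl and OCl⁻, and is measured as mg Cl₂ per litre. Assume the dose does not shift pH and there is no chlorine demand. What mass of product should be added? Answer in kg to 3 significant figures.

[OCl⁻]/[HOCl] = 10^(pH − pKa) = 10^(7.36 − 7.43) = 0.8511; fraction as HOCl = 1/(1 + 0.8511) = 0.5402.
Free chlorine required for 0.72 ppm HOCl: 0.72 / 0.5402 = 1.333 ppm.
FC to add: 1.333 − 0.3 = 1.033 mg/L as Cl₂.
Cl₂ equivalent: 1.033 mg/L × 766,000 L = 791.1 g.
Product at 73.9% available Cl: 791.1 / 0.739 = 1071 g.

1.07 kg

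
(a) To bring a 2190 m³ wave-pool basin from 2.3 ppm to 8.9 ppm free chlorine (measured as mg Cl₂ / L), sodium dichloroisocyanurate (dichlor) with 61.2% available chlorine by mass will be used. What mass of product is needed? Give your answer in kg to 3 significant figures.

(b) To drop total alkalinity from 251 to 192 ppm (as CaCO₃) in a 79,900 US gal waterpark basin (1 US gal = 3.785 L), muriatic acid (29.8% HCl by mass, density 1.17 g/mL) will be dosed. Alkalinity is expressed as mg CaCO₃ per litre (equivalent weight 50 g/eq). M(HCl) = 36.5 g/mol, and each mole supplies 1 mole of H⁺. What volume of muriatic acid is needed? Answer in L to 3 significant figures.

(a) 23.6 kg; (b) 37.4 L

(a) Volume: 2190 m³ = 2,190,000 L.
(a) Chlorine deficit: 8.9 − 2.3 = 6.6 ppm = 6.6 mg/L as Cl₂.
(a) Cl₂ equivalent needed: 6.6 mg/L × 2,190,000 L = 14,450,000 mg = 14,450 g.
(a) Product at 61.2% available chlorine: 14,450 / 0.612 = 23,620 g.

(b) Volume: 79,900 US gal × 3.785 L/gal = 302,422 L.
(b) Alkalinity to neutralize: (251 − 192) = 59 mg/L as CaCO₃ × 302,422 L = 17,840 g as CaCO₃.
(b) Equivalents of H⁺ required: 17,840 ÷ 50 g/eq = 356.9 eq = 356.9 mol HCl.
(b) Mass of HCl: 356.9 × 36.5 = 13,030 g.
(b) Mass of 29.8% solution: 13,030 / 0.298 = 43,710 g.
(b) Volume: 43,710 g ÷ 1.17 g/mL = 37,360 mL.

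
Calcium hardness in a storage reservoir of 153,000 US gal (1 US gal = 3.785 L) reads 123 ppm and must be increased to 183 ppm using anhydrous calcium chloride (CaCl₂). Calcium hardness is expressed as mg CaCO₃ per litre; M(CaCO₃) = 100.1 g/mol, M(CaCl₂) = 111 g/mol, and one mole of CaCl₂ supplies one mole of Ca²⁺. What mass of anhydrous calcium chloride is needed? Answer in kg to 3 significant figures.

Volume: 153,000 US gal × 3.785 L/gal = 579,105 L.
Hardness to add: (183 − 123) = 60 mg/L as CaCO₃ × 579,105 L = 34,750 g as CaCO₃.
Moles of Ca²⁺ (1 mol Ca²⁺ ≡ 1 mol CaCO₃): 34,750 / 100.1 g/mol = 347.1 mol.
Mass of CaCl₂: 347.1 × 111 = 38,530 g.

38.5 kg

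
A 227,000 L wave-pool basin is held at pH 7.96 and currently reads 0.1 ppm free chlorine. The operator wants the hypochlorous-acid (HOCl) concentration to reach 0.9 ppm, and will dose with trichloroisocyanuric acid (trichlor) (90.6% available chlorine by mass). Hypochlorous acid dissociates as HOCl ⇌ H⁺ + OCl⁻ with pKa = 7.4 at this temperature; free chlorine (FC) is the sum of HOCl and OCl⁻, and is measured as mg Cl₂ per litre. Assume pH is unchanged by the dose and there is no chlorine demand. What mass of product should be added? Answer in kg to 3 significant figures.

[OCl⁻]/[HOCl] = 10^(pH − pKa) = 10^(7.96 − 7.4) = 3.631; fraction as HOCl = 1/(1 + 3.631) = 0.2159.
Free chlorine required for 0.9 ppm HOCl: 0.9 / 0.2159 = 4.168 ppm.
FC to add: 4.168 − 0.1 = 4.068 mg/L as Cl₂.
Cl₂ equivalent: 4.068 mg/L × 227,000 L = 923.4 g.
Product at 90.6% available Cl: 923.4 / 0.906 = 1019 g.

1.02 kg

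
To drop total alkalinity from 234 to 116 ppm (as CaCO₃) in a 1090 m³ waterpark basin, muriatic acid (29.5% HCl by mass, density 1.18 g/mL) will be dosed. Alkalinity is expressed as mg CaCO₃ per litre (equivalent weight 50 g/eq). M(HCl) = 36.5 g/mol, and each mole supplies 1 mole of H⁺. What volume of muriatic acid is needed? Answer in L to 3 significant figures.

270 L

Volume: 1090 m³ = 1,090,000 L.
Alkalinity to neutralize: (234 − 116) = 118 mg/L as CaCO₃ × 1,090,000 L = 128,600 g as CaCO₃.
Equivalents of H⁺ required: 128,600 ÷ 50 g/eq = 2572 eq = 2572 mol HCl.
Mass of HCl: 2572 × 36.5 = 93,890 g.
Mass of 29.5% solution: 93,890 / 0.295 = 318,300 g.
Volume: 318,300 g ÷ 1.18 g/mL = 269,700 mL.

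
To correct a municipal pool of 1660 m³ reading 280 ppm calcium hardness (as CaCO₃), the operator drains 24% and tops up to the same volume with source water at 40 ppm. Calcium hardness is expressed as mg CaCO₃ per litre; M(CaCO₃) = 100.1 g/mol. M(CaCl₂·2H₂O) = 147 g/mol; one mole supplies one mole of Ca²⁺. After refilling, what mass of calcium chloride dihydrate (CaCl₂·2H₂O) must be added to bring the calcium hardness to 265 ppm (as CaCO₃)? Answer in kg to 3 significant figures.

104 kg

Volume: 1660 m³ = 1,660,000 L.
After draining 24% and refilling: 280 × 0.76 + 40 × 0.24 = 222.4 ppm.
Deficit to target: 265 − 222.4 = 42.6 mg/L.
As CaCO₃: 42.6 mg/L × 1,660,000 L = 70,720 g; ÷ 100.1 = 706.5 mol Ca²⁺.
Mass: 706.5 × 147 = 103,800 g.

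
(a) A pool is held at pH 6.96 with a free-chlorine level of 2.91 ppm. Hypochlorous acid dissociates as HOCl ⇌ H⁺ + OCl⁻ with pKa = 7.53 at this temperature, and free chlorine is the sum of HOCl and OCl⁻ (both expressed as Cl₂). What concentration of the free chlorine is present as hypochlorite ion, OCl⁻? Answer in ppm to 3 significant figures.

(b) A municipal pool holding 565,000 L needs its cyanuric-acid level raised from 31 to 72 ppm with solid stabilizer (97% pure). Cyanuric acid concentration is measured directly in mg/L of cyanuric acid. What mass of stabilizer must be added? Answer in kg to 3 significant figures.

(a) [OCl⁻]/[HOCl] = 10^(pH − pKa) = 10^(6.96 − 7.53) = 10^-0.57 = 0.2692.
(a) Fraction as HOCl = 1 / (1 + 0.2692) = 0.7879.
(a) OCl⁻ = (1 − 0.7879) × 2.91 ppm = 0.6171 ppm.

(b) CYA to add: (72 − 31) = 41 mg/L × 565,000 L = 23,160 g cyanuric acid.
(b) At 97% purity: 23,160 / 0.97 = 23,880 g product.

(a) 0.617 ppm; (b) 23.9 kg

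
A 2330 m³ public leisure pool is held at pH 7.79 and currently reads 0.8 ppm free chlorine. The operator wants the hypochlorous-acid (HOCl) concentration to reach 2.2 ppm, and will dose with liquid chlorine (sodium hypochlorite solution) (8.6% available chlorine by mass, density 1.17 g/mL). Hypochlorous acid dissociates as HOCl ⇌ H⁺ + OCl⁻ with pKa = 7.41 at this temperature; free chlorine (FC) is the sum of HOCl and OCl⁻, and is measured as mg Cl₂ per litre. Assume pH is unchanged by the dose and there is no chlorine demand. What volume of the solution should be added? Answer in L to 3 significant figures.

Volume: 2330 m³ = 2,330,000 L.
[OCl⁻]/[HOCl] = 10^(pH − pKa) = 10^(7.79 − 7.41) = 2.399; fraction as HOCl = 1/(1 + 2.399) = 0.2942.
Free chlorine required for 2.2 ppm HOCl: 2.2 / 0.2942 = 7.477 ppm.
FC to add: 7.477 − 0.8 = 6.677 mg/L as Cl₂.
Cl₂ equivalent: 6.677 mg/L × 2,330,000 L = 15,560 g.
Product at 8.6% available Cl: 15,560 / 0.086 = 180,900 g.
Volume: 180,900 g ÷ 1.17 g/mL = 154,600 mL.

155 L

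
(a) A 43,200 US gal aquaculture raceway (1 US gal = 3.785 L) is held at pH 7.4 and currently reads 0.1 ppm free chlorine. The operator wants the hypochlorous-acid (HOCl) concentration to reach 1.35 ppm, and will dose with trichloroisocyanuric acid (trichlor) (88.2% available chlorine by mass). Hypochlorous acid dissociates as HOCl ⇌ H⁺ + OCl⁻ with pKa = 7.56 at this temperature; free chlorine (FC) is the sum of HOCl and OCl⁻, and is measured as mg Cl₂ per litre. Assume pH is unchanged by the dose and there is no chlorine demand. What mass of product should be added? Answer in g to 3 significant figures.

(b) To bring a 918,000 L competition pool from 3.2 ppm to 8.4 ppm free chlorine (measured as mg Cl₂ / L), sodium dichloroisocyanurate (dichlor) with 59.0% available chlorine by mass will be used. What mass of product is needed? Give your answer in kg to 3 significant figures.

(a) Volume: 43,200 US gal × 3.785 L/gal = 163,512 L.
(a) [OCl⁻]/[HOCl] = 10^(pH − pKa) = 10^(7.4 − 7.56) = 0.6918; fraction as HOCl = 1/(1 + 0.6918) = 0.5911.
(a) Free chlorine required for 1.35 ppm HOCl: 1.35 / 0.5911 = 2.284 ppm.
(a) FC to add: 2.284 − 0.1 = 2.184 mg/L as Cl₂.
(a) Cl₂ equivalent: 2.184 mg/L × 163,512 L = 357.1 g.
(a) Product at 88.2% available Cl: 357.1 / 0.882 = 404.9 g.

(b) Chlorine deficit: 8.4 − 3.2 = 5.2 ppm = 5.2 mg/L as Cl₂.
(b) Cl₂ equivalent needed: 5.2 mg/L × 918,000 L = 4,774,000 mg = 4774 g.
(b) Product at 59.0% available chlorine: 4774 / 0.59 = 8091 g.

(a) 405 g; (b) 8.09 kg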